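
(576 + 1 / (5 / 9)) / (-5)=-2889 / 25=-115.56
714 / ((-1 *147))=-34 / 7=-4.86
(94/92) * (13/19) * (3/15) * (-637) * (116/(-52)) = 868231/4370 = 198.68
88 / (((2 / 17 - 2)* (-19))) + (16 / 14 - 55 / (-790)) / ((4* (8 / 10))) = 954683 / 336224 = 2.84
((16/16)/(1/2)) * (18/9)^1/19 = 4/19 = 0.21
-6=-6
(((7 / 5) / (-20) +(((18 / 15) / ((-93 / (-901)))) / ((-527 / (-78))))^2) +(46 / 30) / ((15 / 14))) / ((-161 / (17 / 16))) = -61068537113 / 2141091086400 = -0.03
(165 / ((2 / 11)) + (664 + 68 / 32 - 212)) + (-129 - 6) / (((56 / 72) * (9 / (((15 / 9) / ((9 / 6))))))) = 75051 / 56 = 1340.20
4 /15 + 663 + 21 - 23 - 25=9544 /15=636.27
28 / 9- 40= -332 / 9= -36.89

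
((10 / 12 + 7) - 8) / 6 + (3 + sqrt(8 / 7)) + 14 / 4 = 2 * sqrt(14) / 7 + 233 / 36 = 7.54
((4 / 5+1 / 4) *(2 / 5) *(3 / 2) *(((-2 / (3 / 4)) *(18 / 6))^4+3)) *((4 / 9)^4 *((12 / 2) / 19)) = 3672704 / 115425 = 31.82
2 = 2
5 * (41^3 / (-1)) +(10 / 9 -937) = -3109868 / 9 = -345540.89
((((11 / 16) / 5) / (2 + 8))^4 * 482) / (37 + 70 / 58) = 102325949 / 226918400000000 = 0.00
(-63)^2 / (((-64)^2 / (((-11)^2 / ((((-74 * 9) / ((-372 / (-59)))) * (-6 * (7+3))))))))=1654191 / 89415680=0.02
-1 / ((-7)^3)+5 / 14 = 247 / 686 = 0.36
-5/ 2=-2.50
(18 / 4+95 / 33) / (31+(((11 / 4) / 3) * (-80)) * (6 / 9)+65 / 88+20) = 2.59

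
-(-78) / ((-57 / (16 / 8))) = -52 / 19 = -2.74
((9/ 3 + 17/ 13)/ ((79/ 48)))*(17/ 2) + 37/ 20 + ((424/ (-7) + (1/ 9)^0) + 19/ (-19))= -5244247/ 143780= -36.47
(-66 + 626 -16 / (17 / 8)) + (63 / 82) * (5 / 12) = 3082361 / 5576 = 552.79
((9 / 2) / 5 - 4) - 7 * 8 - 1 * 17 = -761 / 10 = -76.10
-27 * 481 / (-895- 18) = 12987 / 913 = 14.22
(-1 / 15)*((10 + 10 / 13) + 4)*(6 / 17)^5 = -0.01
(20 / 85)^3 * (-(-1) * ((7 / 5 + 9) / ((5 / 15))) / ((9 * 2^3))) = 416 / 73695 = 0.01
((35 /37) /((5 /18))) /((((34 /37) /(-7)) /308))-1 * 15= -136083 /17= -8004.88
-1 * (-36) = 36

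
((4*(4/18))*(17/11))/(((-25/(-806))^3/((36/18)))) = 142420999552/1546875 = 92070.14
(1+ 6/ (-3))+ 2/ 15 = -13/ 15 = -0.87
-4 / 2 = -2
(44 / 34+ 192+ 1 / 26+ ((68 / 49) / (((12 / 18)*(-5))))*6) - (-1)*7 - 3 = 21098641 / 108290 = 194.83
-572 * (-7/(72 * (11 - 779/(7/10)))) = -7007/138834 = -0.05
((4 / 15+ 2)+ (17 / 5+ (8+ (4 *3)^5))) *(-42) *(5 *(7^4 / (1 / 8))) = -1003763788720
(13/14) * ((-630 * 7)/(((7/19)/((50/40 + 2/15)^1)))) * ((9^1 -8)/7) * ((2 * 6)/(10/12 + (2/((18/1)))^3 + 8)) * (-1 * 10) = 2690141220/90167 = 29835.10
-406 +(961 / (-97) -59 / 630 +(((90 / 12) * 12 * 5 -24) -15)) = -305603 / 61110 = -5.00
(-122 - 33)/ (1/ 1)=-155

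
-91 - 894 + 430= -555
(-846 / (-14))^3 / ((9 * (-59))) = -8409663 / 20237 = -415.56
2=2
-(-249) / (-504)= -0.49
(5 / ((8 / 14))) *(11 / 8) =385 / 32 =12.03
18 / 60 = 3 / 10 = 0.30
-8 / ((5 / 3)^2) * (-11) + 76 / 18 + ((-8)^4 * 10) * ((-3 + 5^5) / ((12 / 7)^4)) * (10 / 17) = 299838115934 / 34425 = 8709894.44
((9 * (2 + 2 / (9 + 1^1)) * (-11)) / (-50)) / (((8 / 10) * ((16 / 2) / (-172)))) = -46827 / 400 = -117.07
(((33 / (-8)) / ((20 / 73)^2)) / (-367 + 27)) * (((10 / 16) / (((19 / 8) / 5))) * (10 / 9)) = 58619 / 248064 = 0.24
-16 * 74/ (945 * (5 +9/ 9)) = -592/ 2835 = -0.21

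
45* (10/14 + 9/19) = 7110/133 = 53.46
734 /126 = 367 /63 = 5.83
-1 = -1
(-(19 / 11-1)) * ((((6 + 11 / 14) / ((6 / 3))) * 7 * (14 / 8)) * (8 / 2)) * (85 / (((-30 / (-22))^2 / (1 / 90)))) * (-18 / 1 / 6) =24871 / 135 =184.23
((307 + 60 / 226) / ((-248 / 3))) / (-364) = 104163 / 10200736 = 0.01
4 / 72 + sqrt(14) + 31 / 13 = 571 / 234 + sqrt(14) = 6.18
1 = 1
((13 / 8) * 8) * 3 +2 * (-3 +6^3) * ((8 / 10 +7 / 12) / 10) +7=10493 / 100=104.93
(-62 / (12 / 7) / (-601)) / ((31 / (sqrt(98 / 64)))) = 49 * sqrt(2) / 28848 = 0.00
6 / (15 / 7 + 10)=42 / 85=0.49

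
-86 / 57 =-1.51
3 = 3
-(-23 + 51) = -28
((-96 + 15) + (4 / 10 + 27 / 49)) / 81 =-0.99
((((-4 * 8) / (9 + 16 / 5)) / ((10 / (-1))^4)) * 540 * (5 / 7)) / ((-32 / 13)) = 351 / 8540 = 0.04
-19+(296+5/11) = 3052/11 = 277.45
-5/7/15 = -0.05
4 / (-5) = -4 / 5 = -0.80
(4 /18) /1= 2 /9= 0.22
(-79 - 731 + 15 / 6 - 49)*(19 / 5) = -32547 / 10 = -3254.70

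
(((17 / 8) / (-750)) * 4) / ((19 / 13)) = -221 / 28500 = -0.01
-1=-1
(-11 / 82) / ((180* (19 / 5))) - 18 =-1009595 / 56088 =-18.00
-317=-317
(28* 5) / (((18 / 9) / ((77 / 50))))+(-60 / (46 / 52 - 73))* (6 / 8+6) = 14177 / 125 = 113.42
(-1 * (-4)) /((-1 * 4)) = -1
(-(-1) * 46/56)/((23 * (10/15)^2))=9/112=0.08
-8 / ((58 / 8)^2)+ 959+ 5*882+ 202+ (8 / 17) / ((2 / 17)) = 5574.85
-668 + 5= -663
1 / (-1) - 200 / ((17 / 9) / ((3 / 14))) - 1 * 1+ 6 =-2224 / 119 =-18.69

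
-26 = -26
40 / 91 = 0.44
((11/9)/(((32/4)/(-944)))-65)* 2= -3766/9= -418.44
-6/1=-6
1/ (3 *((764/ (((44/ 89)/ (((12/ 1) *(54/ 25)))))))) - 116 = -3833342221/ 33046056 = -116.00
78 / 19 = 4.11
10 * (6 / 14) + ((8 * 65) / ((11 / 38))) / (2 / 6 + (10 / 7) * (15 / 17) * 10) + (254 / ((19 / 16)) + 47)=2730207181 / 6757597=404.02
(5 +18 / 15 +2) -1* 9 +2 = 6 / 5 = 1.20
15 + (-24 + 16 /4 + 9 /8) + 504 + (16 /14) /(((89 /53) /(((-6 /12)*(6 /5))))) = 12452939 /24920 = 499.72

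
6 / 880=3 / 440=0.01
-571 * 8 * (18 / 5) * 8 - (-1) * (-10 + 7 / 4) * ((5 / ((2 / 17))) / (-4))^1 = -21035319 / 160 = -131470.74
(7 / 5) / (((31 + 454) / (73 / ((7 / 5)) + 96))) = 1037 / 2425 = 0.43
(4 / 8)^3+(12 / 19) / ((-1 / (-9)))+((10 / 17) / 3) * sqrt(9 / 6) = 5 * sqrt(6) / 51+883 / 152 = 6.05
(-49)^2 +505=2906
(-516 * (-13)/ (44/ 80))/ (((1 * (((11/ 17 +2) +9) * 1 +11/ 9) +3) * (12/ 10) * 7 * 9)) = 475150/ 46739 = 10.17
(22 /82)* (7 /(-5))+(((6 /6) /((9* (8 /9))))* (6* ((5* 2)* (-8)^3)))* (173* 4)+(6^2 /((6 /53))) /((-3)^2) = -1634205701 /615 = -2657245.04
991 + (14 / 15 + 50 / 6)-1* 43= 14359 / 15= 957.27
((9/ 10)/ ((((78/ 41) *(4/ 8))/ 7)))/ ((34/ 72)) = 15498/ 1105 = 14.03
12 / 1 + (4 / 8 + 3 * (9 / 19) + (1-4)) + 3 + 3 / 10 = 1351 / 95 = 14.22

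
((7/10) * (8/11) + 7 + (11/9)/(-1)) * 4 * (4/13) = 49792/6435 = 7.74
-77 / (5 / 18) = -1386 / 5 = -277.20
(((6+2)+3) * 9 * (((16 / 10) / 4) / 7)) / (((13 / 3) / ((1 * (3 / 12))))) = 297 / 910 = 0.33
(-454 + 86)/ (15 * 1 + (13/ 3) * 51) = -92/ 59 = -1.56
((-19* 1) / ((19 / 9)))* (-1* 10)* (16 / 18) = 80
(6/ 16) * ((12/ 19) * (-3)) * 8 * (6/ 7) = -4.87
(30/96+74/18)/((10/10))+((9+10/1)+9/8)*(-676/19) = -1946945/2736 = -711.60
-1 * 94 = -94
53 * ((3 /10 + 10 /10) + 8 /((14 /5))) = 15423 /70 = 220.33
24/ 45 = 8/ 15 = 0.53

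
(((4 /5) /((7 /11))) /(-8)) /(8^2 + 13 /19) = -209 /86030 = -0.00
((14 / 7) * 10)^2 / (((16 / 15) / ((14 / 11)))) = 5250 / 11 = 477.27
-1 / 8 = -0.12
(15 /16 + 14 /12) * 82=4141 /24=172.54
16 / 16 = 1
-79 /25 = -3.16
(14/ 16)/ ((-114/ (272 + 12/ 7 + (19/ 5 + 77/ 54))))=-527197/ 246240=-2.14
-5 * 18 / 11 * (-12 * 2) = 2160 / 11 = 196.36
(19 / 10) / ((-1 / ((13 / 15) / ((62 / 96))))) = -2.55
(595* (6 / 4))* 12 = 10710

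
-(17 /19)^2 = -289 /361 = -0.80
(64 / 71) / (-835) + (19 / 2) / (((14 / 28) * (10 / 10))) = 1126351 / 59285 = 19.00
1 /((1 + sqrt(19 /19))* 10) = 1 /20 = 0.05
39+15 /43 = 1692 /43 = 39.35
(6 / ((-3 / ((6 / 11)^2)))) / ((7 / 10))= -720 / 847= -0.85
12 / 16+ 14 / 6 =37 / 12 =3.08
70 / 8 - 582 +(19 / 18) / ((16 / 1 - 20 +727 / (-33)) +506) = -108956063 / 190068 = -573.25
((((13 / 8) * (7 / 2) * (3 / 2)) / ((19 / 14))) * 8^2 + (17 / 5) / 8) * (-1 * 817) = -329039.22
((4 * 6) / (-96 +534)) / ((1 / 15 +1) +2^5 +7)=60 / 43873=0.00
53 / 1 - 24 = 29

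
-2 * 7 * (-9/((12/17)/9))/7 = 459/2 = 229.50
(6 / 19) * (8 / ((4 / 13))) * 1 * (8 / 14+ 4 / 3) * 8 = 16640 / 133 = 125.11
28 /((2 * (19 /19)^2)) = 14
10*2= 20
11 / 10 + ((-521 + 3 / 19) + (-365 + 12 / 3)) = -167341 / 190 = -880.74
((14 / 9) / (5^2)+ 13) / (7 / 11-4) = -32329 / 8325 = -3.88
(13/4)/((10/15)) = 39/8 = 4.88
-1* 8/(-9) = 8/9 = 0.89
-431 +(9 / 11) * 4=-4705 / 11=-427.73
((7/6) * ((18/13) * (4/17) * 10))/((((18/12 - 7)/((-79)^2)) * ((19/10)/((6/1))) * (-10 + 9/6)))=1258185600/785213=1602.35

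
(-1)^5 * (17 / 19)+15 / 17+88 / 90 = 14032 / 14535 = 0.97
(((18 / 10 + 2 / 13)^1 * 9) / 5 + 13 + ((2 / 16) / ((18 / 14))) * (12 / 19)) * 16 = 4913816 / 18525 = 265.25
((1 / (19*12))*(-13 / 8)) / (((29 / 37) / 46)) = -11063 / 26448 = -0.42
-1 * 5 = -5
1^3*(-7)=-7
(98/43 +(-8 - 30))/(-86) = 768/1849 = 0.42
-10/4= -5/2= -2.50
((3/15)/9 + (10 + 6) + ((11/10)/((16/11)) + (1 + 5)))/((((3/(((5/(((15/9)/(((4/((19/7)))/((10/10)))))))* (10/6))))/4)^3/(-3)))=-36002377600/555579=-64801.55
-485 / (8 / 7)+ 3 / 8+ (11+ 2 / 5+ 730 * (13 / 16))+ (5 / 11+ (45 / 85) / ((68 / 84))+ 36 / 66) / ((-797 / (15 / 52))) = 21621978009 / 119773160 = 180.52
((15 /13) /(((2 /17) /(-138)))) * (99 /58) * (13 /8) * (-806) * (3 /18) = 233995905 /464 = 504301.52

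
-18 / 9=-2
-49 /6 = -8.17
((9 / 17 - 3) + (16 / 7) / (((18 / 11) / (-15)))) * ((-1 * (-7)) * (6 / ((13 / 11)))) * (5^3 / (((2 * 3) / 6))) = -22995500 / 221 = -104052.04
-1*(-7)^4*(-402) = 965202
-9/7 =-1.29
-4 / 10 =-2 / 5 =-0.40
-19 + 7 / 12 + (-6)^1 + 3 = -257 / 12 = -21.42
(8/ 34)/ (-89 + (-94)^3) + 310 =4377646706/ 14121441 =310.00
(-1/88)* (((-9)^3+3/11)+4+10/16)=63721/7744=8.23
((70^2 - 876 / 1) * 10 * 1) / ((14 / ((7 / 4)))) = 5030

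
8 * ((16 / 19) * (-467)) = -59776 / 19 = -3146.11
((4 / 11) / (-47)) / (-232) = 1 / 29986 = 0.00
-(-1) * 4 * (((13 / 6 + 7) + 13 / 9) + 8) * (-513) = -38190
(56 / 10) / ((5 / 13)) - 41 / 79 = 27731 / 1975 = 14.04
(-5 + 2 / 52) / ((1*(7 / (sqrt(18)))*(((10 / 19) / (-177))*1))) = 1301481*sqrt(2) / 1820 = 1011.30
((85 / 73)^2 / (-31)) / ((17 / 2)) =-850 / 165199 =-0.01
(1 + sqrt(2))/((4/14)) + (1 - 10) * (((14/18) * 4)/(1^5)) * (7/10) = -161/10 + 7 * sqrt(2)/2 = -11.15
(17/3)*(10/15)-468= -4178/9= -464.22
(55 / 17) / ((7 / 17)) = 55 / 7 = 7.86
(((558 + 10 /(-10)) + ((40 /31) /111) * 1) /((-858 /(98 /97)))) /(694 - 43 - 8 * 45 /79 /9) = -7419456667 /7358408022537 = -0.00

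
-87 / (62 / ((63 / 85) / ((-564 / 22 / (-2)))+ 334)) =-116106807 / 247690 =-468.76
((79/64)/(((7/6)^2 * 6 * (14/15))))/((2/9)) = 31995/43904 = 0.73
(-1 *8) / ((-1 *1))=8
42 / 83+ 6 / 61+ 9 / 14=88407 / 70882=1.25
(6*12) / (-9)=-8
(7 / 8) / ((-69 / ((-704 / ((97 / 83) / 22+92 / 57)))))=21371504 / 3990983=5.35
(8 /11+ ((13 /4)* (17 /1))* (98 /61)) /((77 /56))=480380 /7381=65.08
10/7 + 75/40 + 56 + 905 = 54001/56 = 964.30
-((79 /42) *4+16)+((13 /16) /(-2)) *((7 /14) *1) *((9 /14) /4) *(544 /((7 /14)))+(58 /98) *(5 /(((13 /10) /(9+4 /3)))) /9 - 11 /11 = -7901653 /137592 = -57.43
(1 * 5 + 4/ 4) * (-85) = -510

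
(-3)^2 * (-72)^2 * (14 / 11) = 653184 / 11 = 59380.36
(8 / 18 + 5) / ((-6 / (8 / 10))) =-98 / 135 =-0.73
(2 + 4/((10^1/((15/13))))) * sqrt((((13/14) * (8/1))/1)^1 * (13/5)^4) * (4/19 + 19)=60736 * sqrt(91)/665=871.25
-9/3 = -3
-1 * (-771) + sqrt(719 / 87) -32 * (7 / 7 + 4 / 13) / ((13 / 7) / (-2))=sqrt(62553) / 87 + 137915 / 169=818.94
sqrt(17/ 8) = sqrt(34)/ 4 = 1.46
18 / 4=9 / 2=4.50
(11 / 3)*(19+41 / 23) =5258 / 69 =76.20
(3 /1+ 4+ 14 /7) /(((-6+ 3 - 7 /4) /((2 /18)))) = -4 /19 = -0.21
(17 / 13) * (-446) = -583.23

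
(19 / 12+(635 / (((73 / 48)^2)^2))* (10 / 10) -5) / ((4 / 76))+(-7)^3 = 629543078785 / 340778892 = 1847.37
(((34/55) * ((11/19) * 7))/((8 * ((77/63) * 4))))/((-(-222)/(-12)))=-1071/309320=-0.00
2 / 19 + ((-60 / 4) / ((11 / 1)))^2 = 4517 / 2299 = 1.96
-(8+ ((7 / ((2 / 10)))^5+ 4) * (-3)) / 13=12120433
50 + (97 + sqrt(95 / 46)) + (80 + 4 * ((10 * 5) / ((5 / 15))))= sqrt(4370) / 46 + 827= 828.44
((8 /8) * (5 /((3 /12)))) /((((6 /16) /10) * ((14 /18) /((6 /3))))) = 9600 /7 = 1371.43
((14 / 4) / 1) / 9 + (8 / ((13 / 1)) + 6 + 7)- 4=10.00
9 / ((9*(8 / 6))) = 3 / 4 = 0.75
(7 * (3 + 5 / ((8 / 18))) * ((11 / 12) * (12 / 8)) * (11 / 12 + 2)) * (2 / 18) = 51205 / 1152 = 44.45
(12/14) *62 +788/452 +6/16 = 349693/6328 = 55.26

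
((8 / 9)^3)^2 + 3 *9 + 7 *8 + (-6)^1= 41183101 / 531441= 77.49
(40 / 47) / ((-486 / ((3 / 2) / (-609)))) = 10 / 2318463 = 0.00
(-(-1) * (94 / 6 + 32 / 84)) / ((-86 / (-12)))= 2.24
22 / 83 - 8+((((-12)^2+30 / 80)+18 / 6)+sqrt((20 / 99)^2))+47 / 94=9225527 / 65736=140.34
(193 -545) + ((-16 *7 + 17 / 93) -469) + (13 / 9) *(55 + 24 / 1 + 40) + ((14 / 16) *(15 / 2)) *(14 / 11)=-18477247 / 24552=-752.58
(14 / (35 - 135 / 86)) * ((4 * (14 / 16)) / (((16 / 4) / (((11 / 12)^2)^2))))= 30848587 / 119232000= 0.26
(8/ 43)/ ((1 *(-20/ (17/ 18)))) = -17/ 1935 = -0.01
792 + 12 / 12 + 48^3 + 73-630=110828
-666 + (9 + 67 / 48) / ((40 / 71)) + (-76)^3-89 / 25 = -4220420231 / 9600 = -439627.11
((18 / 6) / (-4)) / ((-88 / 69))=207 / 352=0.59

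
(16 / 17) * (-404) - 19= -6787 / 17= -399.24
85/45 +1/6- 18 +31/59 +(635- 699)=-84343/1062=-79.42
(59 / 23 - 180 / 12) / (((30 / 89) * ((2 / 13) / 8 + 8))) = -661804 / 143865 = -4.60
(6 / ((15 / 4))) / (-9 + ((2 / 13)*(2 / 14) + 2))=-728 / 3175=-0.23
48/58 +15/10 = 135/58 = 2.33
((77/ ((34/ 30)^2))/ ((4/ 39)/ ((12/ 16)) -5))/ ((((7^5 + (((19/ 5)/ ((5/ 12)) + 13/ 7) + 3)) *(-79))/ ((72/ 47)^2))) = 0.00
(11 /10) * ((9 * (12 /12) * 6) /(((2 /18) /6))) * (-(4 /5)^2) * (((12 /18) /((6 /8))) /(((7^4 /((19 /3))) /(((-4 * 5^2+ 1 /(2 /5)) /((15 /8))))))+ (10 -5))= -3005459424 /300125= -10014.03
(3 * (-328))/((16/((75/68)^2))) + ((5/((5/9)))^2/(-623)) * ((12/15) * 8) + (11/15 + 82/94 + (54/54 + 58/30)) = -288824950381/4061860320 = -71.11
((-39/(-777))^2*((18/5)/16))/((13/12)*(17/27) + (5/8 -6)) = -123201/1019966605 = -0.00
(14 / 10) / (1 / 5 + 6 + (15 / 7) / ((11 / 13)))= 539 / 3362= 0.16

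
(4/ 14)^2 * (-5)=-20/ 49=-0.41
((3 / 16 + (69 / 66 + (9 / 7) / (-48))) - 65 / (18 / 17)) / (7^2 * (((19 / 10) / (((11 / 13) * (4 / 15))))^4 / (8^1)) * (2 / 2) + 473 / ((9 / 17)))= -1819001417728 / 957703501042463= -0.00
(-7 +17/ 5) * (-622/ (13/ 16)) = 179136/ 65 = 2755.94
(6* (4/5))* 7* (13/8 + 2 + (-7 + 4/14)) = -519/5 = -103.80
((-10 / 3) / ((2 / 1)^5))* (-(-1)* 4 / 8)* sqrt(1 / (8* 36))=-0.00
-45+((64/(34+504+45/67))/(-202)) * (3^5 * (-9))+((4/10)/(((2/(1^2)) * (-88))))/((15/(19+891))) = -9590835691/218711460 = -43.85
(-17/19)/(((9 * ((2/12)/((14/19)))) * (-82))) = 238/44403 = 0.01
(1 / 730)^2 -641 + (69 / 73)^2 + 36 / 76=-6476347081 / 10125100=-639.63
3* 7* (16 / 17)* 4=1344 / 17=79.06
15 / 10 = 3 / 2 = 1.50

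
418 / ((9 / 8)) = 3344 / 9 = 371.56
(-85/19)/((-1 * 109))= 85/2071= 0.04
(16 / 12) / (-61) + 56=55.98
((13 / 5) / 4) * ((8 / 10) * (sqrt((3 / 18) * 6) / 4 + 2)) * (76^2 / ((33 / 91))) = 5124756 / 275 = 18635.48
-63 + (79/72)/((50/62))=-110951/1800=-61.64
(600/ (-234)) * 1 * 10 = -1000/ 39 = -25.64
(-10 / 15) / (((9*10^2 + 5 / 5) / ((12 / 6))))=-4 / 2703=-0.00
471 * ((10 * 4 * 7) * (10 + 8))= 2373840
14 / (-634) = -7 / 317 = -0.02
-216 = -216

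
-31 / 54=-0.57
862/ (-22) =-431/ 11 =-39.18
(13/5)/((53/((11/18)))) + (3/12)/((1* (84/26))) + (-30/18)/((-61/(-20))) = -3577321/8147160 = -0.44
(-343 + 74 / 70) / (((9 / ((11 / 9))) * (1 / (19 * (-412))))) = 1030540544 / 2835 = 363506.36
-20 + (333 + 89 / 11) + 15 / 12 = 14183 / 44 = 322.34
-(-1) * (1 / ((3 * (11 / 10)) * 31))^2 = 100 / 1046529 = 0.00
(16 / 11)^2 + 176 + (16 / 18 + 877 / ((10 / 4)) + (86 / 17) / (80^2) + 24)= 32808316907 / 59241600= 553.81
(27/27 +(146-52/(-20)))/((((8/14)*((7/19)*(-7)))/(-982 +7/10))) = 34865589/350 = 99615.97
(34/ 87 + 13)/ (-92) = -1165/ 8004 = -0.15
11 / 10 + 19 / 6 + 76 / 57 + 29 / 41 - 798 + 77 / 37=-5989204 / 7585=-789.61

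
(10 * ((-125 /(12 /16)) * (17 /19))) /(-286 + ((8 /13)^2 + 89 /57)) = 14365000 /2736349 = 5.25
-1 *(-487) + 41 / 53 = 25852 / 53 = 487.77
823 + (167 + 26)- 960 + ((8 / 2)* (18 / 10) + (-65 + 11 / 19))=-116 / 95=-1.22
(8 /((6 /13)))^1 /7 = 52 /21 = 2.48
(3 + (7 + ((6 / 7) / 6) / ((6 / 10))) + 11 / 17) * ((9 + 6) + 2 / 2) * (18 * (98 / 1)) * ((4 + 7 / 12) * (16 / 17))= 1325273.91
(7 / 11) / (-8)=-7 / 88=-0.08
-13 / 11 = -1.18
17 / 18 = 0.94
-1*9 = -9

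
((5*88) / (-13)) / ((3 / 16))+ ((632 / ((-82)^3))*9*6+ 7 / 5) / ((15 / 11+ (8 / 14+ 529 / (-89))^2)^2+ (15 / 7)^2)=-40604435986019336261825357 / 224941163037323460175695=-180.51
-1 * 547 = -547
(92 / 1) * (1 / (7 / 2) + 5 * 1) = 486.29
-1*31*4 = -124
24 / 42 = 4 / 7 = 0.57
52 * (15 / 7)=111.43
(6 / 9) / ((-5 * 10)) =-1 / 75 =-0.01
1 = 1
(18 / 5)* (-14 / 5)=-252 / 25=-10.08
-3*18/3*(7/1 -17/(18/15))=129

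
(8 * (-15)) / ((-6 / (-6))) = -120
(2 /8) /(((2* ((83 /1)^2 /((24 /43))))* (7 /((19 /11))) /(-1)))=-57 /22809479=-0.00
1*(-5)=-5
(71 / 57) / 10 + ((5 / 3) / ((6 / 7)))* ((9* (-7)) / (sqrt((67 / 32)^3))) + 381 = 217241 / 570 - 15680* sqrt(134) / 4489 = 340.69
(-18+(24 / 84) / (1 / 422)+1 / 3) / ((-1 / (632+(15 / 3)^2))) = -473259 / 7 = -67608.43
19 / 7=2.71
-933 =-933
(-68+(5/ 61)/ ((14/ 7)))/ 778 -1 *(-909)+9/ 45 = 431446681/ 474580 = 909.11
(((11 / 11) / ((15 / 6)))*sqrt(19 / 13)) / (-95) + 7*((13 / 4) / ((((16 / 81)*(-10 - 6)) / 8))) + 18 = -5067 / 128 - 2*sqrt(247) / 6175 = -39.59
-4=-4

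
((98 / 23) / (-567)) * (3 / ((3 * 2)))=-7 / 1863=-0.00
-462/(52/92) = -10626/13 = -817.38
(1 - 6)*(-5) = 25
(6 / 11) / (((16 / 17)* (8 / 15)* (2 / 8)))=765 / 176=4.35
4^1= 4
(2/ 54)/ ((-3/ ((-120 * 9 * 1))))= 40/ 3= 13.33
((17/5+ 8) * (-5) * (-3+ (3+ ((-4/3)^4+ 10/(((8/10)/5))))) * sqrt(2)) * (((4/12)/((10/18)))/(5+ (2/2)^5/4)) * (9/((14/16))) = -3233648 * sqrt(2)/735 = -6221.86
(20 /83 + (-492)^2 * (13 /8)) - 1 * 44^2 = 32487714 /83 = 391418.24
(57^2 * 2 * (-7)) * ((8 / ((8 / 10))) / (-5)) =90972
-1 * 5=-5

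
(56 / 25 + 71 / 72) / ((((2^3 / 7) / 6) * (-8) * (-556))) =40649 / 10675200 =0.00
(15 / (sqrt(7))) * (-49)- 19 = -105 * sqrt(7)- 19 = -296.80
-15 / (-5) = 3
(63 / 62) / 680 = 63 / 42160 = 0.00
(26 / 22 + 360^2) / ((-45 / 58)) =-82685554 / 495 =-167041.52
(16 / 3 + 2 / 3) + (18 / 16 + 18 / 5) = 429 / 40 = 10.72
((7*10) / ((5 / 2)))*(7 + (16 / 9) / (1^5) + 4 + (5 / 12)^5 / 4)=89048435 / 248832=357.87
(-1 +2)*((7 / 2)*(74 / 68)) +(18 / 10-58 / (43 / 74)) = -1377279 / 14620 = -94.21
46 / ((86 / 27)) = 621 / 43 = 14.44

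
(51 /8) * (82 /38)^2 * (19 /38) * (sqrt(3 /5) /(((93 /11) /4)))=314347 * sqrt(15) /223820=5.44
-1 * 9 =-9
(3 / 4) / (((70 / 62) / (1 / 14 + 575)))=748743 / 1960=382.01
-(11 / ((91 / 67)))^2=-543169 / 8281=-65.59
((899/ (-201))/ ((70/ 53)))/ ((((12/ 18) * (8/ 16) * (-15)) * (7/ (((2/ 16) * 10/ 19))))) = 47647/ 7485240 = 0.01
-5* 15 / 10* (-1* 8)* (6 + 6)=720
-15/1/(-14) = 15/14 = 1.07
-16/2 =-8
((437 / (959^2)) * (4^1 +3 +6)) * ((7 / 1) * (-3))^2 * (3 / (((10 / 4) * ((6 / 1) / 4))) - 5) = -1073709 / 93845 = -11.44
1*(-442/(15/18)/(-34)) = 78/5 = 15.60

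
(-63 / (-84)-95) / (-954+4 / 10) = 1885 / 19072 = 0.10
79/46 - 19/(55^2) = 238101/139150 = 1.71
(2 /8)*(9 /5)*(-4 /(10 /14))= -63 /25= -2.52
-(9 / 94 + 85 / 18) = -2038 / 423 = -4.82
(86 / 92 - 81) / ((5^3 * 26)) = -3683 / 149500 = -0.02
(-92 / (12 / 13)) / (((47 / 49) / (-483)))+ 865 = 2399466 / 47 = 51052.47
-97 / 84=-1.15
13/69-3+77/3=1577/69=22.86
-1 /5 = -0.20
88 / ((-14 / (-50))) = 2200 / 7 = 314.29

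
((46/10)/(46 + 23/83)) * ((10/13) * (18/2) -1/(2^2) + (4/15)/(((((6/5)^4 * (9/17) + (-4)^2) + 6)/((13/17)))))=816636917/1229524140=0.66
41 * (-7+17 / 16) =-243.44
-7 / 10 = -0.70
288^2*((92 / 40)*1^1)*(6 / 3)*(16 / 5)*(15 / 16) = 5723136 / 5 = 1144627.20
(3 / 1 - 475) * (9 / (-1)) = 4248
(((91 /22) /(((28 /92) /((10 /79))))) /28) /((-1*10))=-299 /48664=-0.01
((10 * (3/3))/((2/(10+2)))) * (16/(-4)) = -240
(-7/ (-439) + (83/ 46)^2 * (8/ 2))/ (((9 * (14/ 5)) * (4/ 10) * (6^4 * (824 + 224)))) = 0.00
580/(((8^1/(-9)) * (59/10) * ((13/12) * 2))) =-51.04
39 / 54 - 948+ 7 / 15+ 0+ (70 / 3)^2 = -402.37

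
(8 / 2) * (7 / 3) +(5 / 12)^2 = 1369 / 144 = 9.51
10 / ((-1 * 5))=-2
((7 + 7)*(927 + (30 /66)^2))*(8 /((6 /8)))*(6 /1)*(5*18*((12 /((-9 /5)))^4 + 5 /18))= 147714480355.56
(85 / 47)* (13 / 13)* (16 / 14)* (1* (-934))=-1930.46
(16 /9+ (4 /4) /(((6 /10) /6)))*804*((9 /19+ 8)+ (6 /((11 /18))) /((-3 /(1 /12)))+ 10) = 36021344 /209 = 172350.93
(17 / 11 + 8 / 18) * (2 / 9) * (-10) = -3940 / 891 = -4.42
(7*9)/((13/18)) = 1134/13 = 87.23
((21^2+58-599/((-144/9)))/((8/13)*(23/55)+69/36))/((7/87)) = 1601716545/522284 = 3066.75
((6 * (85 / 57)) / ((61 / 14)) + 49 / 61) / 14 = 473 / 2318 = 0.20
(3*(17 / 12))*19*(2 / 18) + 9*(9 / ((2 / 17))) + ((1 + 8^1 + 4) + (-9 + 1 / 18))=25255 / 36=701.53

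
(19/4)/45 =19/180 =0.11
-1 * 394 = -394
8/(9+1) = 0.80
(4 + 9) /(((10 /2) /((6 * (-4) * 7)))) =-2184 /5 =-436.80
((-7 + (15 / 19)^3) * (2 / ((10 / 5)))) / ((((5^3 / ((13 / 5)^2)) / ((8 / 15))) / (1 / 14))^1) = -30175288 / 2250609375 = -0.01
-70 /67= -1.04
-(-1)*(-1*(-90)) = 90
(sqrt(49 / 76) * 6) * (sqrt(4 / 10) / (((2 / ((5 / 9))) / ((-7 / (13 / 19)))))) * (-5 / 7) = 35 * sqrt(190) / 78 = 6.19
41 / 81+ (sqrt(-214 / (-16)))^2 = 8995 / 648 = 13.88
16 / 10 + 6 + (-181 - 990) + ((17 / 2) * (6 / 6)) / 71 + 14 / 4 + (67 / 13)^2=-67987423 / 59995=-1133.22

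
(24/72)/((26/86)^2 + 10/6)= 1849/9752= 0.19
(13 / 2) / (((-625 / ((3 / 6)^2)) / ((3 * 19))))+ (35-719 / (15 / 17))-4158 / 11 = -17370223 / 15000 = -1158.01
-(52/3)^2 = -2704/9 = -300.44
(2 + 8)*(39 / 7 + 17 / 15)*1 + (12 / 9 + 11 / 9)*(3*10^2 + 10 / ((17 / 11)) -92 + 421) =603697 / 357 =1691.03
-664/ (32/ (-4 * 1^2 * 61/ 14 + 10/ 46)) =229993/ 644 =357.13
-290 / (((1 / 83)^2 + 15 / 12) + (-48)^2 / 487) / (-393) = 3891733880 / 31544414991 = 0.12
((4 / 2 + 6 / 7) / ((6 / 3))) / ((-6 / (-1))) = 5 / 21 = 0.24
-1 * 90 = -90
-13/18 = -0.72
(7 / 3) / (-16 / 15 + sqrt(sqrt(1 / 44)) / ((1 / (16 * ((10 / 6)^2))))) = 4455 / 139506892 + 16875 * 11^(3 / 4) * sqrt(2) / 279013784 + 703125 * sqrt(11) / 279013784 + 29296875 * 11^(1 / 4) * sqrt(2) / 558027568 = 0.14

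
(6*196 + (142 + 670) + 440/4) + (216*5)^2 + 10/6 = 3505499/3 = 1168499.67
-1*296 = -296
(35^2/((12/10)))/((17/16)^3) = 851.08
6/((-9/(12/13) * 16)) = -1/26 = -0.04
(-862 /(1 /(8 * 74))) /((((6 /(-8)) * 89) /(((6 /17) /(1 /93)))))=379666176 /1513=250936.01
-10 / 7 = -1.43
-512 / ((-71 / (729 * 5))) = 1866240 / 71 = 26285.07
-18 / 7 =-2.57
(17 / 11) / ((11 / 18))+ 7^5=2033953 / 121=16809.53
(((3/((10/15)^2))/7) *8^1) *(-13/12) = -117/14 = -8.36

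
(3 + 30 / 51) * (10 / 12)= 2.99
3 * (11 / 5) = 33 / 5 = 6.60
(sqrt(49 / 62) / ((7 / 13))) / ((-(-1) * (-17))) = -13 * sqrt(62) / 1054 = -0.10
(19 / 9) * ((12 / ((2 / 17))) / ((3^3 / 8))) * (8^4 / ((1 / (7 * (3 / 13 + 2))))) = 4297129984 / 1053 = 4080845.19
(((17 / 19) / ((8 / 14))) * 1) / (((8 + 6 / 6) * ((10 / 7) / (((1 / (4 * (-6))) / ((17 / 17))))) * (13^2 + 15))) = -833 / 30205440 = -0.00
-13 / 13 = -1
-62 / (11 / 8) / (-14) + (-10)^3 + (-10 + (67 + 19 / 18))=-1301071 / 1386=-938.72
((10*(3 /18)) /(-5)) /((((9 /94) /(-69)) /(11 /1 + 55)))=47564 /3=15854.67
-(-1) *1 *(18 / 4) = 9 / 2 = 4.50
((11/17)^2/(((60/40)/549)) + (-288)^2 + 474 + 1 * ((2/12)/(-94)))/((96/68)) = 13621777343/230112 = 59196.29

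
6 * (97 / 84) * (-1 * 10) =-485 / 7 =-69.29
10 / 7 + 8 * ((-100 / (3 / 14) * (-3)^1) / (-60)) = -3890 / 21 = -185.24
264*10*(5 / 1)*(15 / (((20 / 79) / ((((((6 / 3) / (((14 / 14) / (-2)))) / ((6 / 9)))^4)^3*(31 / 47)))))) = 52776305414553600 / 47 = 1122900115203268.09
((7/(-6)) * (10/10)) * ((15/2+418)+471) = -12551/12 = -1045.92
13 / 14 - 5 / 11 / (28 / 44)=3 / 14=0.21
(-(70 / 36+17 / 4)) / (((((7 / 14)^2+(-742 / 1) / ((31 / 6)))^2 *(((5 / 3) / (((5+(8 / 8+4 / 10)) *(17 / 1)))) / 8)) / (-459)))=570779753472 / 7900543225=72.25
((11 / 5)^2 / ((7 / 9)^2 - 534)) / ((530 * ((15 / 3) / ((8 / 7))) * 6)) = -6534 / 10018159375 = -0.00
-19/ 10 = -1.90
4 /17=0.24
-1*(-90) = 90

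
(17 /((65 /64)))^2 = 280.18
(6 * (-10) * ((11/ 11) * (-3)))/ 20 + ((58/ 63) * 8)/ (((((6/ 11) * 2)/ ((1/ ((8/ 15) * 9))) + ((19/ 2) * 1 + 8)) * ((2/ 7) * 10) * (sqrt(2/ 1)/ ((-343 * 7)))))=9 - 3063676 * sqrt(2)/ 22509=-183.49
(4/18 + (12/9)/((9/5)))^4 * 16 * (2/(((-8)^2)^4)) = 28561/17414258688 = 0.00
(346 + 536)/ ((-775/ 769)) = -678258/ 775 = -875.17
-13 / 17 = -0.76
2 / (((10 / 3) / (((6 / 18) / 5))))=1 / 25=0.04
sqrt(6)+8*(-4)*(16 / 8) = -64+sqrt(6) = -61.55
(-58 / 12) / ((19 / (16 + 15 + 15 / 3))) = -174 / 19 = -9.16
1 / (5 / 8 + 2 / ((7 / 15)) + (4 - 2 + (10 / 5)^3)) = 56 / 835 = 0.07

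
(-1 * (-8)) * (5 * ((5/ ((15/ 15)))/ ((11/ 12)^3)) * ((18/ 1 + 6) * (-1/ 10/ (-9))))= 92160/ 1331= 69.24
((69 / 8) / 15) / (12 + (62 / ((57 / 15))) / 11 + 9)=4807 / 187960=0.03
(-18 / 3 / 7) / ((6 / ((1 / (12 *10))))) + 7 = 5879 / 840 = 7.00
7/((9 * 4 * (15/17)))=0.22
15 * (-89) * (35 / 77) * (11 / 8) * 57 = -380475 / 8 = -47559.38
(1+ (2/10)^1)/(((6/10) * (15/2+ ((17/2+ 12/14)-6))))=0.18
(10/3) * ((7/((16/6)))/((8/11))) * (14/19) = 2695/304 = 8.87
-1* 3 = -3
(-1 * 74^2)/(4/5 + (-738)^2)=-6845/680806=-0.01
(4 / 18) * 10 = 20 / 9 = 2.22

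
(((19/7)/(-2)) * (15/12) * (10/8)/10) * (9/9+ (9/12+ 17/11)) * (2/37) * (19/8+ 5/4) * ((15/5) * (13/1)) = -15579525/2917376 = -5.34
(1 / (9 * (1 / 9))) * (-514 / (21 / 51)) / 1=-8738 / 7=-1248.29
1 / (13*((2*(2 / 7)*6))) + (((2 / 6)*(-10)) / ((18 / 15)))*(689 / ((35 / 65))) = -23288053 / 6552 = -3554.34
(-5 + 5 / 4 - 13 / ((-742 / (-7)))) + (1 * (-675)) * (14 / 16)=-252067 / 424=-594.50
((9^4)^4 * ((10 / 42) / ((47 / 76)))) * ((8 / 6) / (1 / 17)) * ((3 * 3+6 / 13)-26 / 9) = 454583827800831832560 / 4277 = 106285674024042981.66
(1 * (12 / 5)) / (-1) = -12 / 5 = -2.40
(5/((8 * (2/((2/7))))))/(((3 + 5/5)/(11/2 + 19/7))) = 575/3136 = 0.18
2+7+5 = 14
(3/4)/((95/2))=3/190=0.02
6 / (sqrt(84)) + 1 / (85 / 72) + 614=sqrt(21) / 7 + 52262 / 85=615.50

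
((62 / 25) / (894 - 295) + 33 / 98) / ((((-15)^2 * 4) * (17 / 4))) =500251 / 5613378750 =0.00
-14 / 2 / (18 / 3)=-7 / 6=-1.17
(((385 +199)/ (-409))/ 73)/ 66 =-4/ 13497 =-0.00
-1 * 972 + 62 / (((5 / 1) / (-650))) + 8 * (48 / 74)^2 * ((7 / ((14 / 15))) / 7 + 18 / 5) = -432014872 / 47915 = -9016.28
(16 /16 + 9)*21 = 210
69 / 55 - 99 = -5376 / 55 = -97.75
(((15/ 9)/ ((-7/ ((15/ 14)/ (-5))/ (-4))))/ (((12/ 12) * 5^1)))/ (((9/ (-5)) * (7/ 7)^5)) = 0.02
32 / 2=16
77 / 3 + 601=1880 / 3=626.67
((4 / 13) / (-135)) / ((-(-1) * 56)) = -1 / 24570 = -0.00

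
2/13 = 0.15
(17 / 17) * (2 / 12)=1 / 6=0.17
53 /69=0.77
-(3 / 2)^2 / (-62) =9 / 248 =0.04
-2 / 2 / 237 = -1 / 237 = -0.00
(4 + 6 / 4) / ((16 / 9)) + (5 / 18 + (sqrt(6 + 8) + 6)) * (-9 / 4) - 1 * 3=-449 / 32 - 9 * sqrt(14) / 4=-22.45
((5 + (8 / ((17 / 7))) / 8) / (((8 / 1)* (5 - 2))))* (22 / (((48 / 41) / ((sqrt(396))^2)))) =114103 / 68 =1677.99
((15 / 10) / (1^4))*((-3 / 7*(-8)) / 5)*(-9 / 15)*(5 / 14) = -0.22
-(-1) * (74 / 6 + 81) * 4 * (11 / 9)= 12320 / 27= 456.30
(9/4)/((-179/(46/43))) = -207/15394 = -0.01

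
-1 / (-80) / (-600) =-0.00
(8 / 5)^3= 512 / 125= 4.10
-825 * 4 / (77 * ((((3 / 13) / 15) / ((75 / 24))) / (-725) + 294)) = -176718750 / 1212290597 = -0.15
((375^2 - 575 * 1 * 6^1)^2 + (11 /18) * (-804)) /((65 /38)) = 2145135735238 /195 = 11000696078.14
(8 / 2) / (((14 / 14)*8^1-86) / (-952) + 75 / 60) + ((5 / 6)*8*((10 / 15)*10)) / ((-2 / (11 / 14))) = -14.46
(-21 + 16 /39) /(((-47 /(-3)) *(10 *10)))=-803 /61100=-0.01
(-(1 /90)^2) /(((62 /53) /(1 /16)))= -53 /8035200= -0.00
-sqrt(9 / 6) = -sqrt(6) / 2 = -1.22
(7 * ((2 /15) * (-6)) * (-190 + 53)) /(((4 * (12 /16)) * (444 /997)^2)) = 953254631 /739260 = 1289.47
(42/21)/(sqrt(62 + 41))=2* sqrt(103)/103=0.20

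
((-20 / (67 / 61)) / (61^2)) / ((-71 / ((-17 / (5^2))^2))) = 1156 / 36272125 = 0.00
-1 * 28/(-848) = 7/212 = 0.03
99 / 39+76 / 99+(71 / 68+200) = 17883917 / 87516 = 204.35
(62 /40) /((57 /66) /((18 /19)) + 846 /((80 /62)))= 3069 /1299992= 0.00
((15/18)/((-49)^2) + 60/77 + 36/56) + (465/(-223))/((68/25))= 787944667/1201489212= 0.66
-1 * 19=-19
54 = 54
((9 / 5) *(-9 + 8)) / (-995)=9 / 4975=0.00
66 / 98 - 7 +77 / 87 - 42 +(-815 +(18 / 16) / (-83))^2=1248389580279815 / 1879539648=664199.65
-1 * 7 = -7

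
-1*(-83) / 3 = 83 / 3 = 27.67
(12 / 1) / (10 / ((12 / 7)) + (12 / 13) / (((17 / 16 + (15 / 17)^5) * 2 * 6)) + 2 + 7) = 33965164584 / 42121023605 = 0.81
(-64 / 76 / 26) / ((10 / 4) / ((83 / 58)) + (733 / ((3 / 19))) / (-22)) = 43824 / 283153637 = 0.00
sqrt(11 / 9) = sqrt(11) / 3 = 1.11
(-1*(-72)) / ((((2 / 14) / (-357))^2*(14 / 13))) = 417522924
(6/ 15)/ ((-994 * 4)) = -1/ 9940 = -0.00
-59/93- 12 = -12.63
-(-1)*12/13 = 12/13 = 0.92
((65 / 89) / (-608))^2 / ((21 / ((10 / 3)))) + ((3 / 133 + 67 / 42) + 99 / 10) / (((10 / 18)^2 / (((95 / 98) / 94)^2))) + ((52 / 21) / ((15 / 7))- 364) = -295835357493521213197 / 815331743553815040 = -362.84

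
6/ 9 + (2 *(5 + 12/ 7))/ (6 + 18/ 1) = 103/ 84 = 1.23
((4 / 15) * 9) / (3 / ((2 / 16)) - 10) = 6 / 35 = 0.17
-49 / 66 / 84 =-7 / 792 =-0.01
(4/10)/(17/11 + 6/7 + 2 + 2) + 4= 4.06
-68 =-68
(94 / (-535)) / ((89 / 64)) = -6016 / 47615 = -0.13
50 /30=5 /3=1.67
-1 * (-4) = 4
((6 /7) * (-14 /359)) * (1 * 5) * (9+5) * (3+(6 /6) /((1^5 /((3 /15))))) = -2688 /359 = -7.49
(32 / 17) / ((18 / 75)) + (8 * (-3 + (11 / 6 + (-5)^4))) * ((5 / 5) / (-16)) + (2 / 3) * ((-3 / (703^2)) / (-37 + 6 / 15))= -1870032986539 / 6149936796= -304.07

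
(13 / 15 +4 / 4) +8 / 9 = 124 / 45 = 2.76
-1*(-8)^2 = -64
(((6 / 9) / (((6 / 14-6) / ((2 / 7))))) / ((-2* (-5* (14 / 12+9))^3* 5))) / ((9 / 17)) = -0.00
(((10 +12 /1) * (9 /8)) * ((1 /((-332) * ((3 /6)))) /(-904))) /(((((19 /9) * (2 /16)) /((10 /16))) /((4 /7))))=4455 /19958512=0.00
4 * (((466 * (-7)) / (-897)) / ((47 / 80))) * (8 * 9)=25052160 / 14053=1782.69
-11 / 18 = -0.61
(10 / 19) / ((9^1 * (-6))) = -5 / 513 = -0.01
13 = 13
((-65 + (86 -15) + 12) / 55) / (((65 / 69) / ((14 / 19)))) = 17388 / 67925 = 0.26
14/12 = 1.17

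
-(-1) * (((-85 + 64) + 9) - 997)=-1009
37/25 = 1.48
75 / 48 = 25 / 16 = 1.56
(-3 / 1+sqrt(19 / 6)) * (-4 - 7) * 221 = 7293 - 2431 * sqrt(114) / 6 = 2967.00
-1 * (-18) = 18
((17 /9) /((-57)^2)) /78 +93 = 212114231 /2280798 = 93.00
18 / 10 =9 / 5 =1.80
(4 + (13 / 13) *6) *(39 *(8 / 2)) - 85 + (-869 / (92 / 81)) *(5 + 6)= -638579 / 92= -6941.08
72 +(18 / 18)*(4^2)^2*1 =328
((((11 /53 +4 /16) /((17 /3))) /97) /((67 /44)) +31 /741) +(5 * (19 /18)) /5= 294677311 /268391682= 1.10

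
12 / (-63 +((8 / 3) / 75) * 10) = -540 / 2819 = -0.19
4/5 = 0.80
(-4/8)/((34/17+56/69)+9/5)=-345/3182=-0.11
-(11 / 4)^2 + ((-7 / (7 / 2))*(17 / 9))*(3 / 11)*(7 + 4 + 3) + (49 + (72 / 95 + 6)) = 1693961 / 50160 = 33.77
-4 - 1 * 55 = -59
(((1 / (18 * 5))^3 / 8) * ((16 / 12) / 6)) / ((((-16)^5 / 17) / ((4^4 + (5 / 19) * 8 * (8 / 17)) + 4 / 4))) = -9259 / 58095304704000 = -0.00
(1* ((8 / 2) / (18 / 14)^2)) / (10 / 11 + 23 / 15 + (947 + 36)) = 5390 / 2195073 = 0.00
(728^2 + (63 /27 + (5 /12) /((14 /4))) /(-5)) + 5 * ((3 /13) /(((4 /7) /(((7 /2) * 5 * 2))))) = 530054.18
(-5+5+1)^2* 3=3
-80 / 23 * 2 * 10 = -1600 / 23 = -69.57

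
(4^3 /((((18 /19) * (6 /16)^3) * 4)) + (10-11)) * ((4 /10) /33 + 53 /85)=138326923 /681615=202.94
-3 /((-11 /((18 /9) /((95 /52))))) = 312 /1045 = 0.30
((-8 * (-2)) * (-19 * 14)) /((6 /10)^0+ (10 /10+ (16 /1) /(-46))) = -2576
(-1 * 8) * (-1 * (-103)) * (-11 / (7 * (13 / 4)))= 36256 / 91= 398.42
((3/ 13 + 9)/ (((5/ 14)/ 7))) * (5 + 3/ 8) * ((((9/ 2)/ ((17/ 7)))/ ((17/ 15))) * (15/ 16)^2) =1344002625/ 961792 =1397.39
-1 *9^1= -9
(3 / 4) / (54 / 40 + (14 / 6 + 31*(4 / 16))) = 45 / 686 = 0.07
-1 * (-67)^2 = -4489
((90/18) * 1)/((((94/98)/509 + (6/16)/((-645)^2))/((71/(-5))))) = -1964537723400/52166741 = -37658.82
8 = 8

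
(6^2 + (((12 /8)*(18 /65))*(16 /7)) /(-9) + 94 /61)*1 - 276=-6621358 /27755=-238.56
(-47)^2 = 2209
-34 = -34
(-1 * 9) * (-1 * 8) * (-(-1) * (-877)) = -63144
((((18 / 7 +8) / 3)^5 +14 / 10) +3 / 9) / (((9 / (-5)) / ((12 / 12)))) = -11130428662 / 36756909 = -302.81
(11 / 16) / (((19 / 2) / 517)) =5687 / 152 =37.41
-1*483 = -483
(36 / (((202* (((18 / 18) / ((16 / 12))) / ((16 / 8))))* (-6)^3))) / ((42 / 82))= -82 / 19089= -0.00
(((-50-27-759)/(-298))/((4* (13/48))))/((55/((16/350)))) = 3648/1694875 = 0.00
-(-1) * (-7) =-7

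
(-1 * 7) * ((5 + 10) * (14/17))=-1470/17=-86.47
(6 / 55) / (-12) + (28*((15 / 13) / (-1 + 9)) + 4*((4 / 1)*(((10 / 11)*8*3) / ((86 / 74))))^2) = 328092900659 / 14542385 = 22561.15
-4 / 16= -1 / 4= -0.25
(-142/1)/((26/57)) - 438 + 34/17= -9715/13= -747.31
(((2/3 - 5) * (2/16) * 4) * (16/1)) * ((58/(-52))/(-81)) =-116/243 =-0.48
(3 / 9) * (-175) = -175 / 3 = -58.33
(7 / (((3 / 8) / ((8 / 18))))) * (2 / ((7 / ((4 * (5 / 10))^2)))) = 256 / 27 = 9.48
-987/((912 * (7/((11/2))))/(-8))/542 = 517/41192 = 0.01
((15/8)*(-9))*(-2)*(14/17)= 27.79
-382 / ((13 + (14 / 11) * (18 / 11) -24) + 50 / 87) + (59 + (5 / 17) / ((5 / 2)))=156624453 / 1492991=104.91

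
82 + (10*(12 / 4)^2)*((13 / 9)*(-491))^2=407427628 / 9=45269736.44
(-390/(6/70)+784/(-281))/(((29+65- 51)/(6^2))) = -46056024/12083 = -3811.64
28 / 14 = 2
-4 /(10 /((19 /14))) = -19 /35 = -0.54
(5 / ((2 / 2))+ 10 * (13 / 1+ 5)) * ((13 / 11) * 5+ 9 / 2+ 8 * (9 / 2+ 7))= 416805 / 22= 18945.68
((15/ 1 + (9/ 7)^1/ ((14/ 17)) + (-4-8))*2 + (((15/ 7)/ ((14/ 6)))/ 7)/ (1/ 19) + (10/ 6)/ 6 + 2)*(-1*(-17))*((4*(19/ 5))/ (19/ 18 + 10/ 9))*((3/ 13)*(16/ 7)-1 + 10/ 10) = 354628160/ 405769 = 873.97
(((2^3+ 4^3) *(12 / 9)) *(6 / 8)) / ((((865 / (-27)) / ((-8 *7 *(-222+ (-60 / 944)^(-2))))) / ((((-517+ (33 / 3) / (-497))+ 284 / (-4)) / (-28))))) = 725436545184 / 10747625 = 67497.38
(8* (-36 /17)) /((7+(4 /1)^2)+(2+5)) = -48 /85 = -0.56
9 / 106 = 0.08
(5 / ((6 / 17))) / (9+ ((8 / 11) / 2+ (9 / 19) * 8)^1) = 17765 / 16494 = 1.08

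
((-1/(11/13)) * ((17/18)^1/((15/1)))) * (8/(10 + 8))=-442/13365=-0.03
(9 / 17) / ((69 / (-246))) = -738 / 391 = -1.89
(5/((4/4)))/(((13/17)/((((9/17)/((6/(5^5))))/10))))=180.29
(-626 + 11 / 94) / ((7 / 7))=-625.88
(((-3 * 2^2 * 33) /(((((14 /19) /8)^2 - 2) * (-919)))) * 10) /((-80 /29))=8291448 /10571257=0.78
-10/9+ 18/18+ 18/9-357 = -3196/9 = -355.11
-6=-6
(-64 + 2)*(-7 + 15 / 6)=279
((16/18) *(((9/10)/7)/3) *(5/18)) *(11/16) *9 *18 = 33/28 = 1.18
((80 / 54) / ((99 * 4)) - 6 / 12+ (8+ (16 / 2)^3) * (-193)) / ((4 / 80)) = -5365272130 / 2673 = -2007209.93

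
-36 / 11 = -3.27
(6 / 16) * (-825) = -2475 / 8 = -309.38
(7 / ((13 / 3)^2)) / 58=0.01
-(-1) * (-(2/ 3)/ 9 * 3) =-2/ 9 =-0.22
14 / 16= 7 / 8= 0.88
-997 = -997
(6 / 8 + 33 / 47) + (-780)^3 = -89215775727 / 188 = -474551998.55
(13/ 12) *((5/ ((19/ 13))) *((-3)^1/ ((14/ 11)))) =-9295/ 1064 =-8.74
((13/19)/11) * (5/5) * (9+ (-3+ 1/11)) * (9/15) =2613/11495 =0.23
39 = 39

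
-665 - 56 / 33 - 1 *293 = -31670 / 33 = -959.70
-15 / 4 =-3.75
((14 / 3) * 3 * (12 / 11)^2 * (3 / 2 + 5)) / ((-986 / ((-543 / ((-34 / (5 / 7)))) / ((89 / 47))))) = -0.66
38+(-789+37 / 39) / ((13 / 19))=-564680 / 507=-1113.77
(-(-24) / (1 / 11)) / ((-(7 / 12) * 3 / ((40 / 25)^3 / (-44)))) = 12288 / 875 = 14.04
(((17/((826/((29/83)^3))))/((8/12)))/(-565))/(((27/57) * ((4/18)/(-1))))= 23632941/1067389100120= 0.00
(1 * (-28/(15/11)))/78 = -154/585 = -0.26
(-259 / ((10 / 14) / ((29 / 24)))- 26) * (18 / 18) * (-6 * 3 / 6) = 55697 / 40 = 1392.42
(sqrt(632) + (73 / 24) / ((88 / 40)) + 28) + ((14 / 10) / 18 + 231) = 2 * sqrt(158) + 1031423 / 3960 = 285.60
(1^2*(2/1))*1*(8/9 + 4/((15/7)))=248/45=5.51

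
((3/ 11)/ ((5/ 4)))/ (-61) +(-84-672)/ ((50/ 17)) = -4311906/ 16775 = -257.04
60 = 60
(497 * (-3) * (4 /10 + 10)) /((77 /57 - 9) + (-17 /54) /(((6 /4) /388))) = 29830437 /171370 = 174.07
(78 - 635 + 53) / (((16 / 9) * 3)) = -189 / 2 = -94.50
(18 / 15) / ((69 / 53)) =106 / 115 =0.92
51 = 51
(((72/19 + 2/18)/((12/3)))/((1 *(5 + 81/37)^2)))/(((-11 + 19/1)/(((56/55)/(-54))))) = -913123/20534199840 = -0.00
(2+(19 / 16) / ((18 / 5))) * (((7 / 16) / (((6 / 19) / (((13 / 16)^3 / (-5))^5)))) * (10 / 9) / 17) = -4567982650256501426951 / 1524069995369883154513920000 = -0.00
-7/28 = -0.25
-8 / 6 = -4 / 3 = -1.33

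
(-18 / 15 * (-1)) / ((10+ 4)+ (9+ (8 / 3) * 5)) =18 / 545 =0.03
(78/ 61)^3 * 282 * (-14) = -1873531296/ 226981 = -8254.13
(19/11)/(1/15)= 285/11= 25.91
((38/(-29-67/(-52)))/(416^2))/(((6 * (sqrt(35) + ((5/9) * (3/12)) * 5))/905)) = 257925/10726665664-92853 * sqrt(35)/2681666416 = -0.00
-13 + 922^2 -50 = 850021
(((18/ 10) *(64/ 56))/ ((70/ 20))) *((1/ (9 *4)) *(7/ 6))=2/ 105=0.02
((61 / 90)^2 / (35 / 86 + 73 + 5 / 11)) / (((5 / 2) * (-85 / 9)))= -1760033 / 6681605625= -0.00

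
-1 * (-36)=36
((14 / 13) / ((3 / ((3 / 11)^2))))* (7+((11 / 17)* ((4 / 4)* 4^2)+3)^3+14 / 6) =493203382 / 7728149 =63.82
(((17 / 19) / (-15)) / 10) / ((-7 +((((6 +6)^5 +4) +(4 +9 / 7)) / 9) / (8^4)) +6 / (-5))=731136 / 177699685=0.00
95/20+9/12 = 11/2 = 5.50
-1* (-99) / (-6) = -33 / 2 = -16.50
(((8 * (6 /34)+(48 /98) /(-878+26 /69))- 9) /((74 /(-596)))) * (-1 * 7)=-28518795786 /66657017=-427.84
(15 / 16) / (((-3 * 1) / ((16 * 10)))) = -50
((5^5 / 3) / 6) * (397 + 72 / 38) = 23684375 / 342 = 69252.56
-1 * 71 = -71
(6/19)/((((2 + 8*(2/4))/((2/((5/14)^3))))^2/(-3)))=-15059072/296875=-50.73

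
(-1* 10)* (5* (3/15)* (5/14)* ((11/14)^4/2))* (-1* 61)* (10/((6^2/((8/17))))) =111637625/20571768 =5.43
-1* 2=-2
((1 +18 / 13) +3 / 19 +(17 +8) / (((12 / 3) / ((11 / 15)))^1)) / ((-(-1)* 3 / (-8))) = -42242 / 2223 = -19.00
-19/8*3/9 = -19/24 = -0.79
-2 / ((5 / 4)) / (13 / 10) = -16 / 13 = -1.23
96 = 96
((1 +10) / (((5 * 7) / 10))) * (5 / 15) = 22 / 21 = 1.05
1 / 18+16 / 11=299 / 198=1.51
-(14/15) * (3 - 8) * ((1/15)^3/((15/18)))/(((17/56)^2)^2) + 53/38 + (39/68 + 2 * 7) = 1731379545613/107115682500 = 16.16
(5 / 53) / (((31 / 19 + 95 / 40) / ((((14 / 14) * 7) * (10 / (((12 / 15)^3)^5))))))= 14495849609375 / 309438971904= 46.85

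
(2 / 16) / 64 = 1 / 512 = 0.00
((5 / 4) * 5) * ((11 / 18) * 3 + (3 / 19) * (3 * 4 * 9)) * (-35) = -1883875 / 456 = -4131.30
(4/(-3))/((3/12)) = -16/3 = -5.33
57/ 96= 0.59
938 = 938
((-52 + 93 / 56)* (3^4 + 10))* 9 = -329823 / 8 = -41227.88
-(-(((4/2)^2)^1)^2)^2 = -256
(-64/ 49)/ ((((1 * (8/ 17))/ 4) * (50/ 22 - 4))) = 5984/ 931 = 6.43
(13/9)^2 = 169/81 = 2.09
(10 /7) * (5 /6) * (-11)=-275 /21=-13.10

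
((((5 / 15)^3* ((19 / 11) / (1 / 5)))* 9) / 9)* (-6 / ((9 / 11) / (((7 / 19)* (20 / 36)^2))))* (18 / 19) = -3500 / 13851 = -0.25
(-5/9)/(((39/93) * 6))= -155/702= -0.22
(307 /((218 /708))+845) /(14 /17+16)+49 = 158.49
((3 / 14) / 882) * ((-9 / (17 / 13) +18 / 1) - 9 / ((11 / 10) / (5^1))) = -1857 / 256564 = -0.01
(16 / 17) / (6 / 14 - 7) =-56 / 391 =-0.14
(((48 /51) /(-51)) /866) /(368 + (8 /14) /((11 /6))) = -0.00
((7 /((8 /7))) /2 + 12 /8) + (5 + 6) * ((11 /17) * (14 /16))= 2935 /272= 10.79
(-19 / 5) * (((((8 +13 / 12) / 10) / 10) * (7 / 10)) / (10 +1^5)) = -14497 / 660000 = -0.02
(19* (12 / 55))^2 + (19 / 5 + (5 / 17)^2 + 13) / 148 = 2238222253 / 129385300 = 17.30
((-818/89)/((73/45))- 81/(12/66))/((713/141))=-35939349/402814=-89.22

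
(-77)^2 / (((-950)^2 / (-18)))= -53361 / 451250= -0.12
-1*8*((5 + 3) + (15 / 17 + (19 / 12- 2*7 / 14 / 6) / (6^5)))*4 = -14090401 / 49572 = -284.24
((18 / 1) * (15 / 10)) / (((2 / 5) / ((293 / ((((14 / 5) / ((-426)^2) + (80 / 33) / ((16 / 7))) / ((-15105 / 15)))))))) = -99392303481075 / 5293127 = -18777615.48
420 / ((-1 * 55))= -84 / 11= -7.64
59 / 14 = 4.21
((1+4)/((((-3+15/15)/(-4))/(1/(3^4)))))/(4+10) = 5/567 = 0.01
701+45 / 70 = 9823 / 14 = 701.64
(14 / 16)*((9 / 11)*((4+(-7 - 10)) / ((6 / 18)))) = -2457 / 88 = -27.92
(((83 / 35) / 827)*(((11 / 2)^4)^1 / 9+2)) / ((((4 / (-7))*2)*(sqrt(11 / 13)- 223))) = 1239107*sqrt(143) / 3079453720320+3592171193 / 3079453720320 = 0.00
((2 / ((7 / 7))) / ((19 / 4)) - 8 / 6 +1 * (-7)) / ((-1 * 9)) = 451 / 513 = 0.88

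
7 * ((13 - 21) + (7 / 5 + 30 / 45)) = -623 / 15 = -41.53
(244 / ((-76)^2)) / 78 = 61 / 112632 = 0.00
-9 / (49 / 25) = -4.59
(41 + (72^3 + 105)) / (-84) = -26671 / 6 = -4445.17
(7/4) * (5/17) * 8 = 4.12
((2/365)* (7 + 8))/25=6/1825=0.00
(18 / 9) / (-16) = -1 / 8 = -0.12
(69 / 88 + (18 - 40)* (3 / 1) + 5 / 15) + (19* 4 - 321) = -81809 / 264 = -309.88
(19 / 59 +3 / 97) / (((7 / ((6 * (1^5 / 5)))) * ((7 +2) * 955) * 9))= 808 / 1032972885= 0.00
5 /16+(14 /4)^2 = 12.56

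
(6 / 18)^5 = 1 / 243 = 0.00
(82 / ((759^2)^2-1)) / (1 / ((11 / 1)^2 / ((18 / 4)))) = 4961 / 746705966760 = 0.00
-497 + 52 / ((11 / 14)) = -4739 / 11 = -430.82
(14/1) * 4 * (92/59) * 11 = 56672/59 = 960.54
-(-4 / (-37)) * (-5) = 20 / 37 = 0.54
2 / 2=1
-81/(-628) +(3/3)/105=9133/65940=0.14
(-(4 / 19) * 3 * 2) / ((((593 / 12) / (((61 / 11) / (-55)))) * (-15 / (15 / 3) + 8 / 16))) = -35136 / 34082675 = -0.00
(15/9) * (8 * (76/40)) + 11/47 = 3605/141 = 25.57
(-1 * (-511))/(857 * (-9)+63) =-511/7650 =-0.07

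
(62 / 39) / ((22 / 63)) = 4.55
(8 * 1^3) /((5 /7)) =56 /5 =11.20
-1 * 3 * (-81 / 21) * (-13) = -1053 / 7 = -150.43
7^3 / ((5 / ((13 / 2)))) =4459 / 10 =445.90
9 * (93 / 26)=837 / 26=32.19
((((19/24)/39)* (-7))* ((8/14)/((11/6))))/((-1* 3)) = 19/1287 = 0.01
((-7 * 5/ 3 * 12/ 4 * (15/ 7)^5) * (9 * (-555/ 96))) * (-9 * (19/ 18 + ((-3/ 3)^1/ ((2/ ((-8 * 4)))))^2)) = -190356584.11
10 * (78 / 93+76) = 23820 / 31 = 768.39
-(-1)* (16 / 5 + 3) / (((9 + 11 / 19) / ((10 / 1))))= 589 / 91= 6.47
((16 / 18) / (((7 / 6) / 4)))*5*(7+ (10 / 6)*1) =8320 / 63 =132.06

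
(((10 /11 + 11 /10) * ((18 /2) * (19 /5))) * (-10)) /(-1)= 687.11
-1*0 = 0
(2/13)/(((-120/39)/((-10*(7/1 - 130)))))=-61.50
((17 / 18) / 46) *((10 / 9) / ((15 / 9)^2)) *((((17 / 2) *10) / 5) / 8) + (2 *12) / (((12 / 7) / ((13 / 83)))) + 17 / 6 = 6932267 / 1374480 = 5.04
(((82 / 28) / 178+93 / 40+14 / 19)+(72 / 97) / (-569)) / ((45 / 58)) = 777299702609 / 195995862300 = 3.97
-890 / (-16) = 445 / 8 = 55.62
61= 61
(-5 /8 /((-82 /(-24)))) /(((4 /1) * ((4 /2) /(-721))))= 10815 /656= 16.49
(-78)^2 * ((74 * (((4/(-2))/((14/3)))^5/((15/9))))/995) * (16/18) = -291739968/83614825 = -3.49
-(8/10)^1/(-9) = 4/45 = 0.09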